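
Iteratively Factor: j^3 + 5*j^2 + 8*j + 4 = (j + 1)*(j^2 + 4*j + 4) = (j + 1)*(j + 2)*(j + 2)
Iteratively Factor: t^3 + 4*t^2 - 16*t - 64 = (t + 4)*(t^2 - 16) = (t - 4)*(t + 4)*(t + 4)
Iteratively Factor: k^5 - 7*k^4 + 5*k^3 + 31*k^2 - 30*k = (k - 3)*(k^4 - 4*k^3 - 7*k^2 + 10*k) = (k - 5)*(k - 3)*(k^3 + k^2 - 2*k) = (k - 5)*(k - 3)*(k + 2)*(k^2 - k) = (k - 5)*(k - 3)*(k - 1)*(k + 2)*(k)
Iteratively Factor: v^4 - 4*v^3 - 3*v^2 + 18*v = (v - 3)*(v^3 - v^2 - 6*v) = (v - 3)*(v + 2)*(v^2 - 3*v) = v*(v - 3)*(v + 2)*(v - 3)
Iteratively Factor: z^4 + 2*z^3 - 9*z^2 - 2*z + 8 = (z + 1)*(z^3 + z^2 - 10*z + 8) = (z - 1)*(z + 1)*(z^2 + 2*z - 8) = (z - 1)*(z + 1)*(z + 4)*(z - 2)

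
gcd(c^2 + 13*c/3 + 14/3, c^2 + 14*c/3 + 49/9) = c + 7/3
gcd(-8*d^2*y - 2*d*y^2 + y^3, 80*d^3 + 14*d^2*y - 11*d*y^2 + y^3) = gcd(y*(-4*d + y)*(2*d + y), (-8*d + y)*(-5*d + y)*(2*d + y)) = 2*d + y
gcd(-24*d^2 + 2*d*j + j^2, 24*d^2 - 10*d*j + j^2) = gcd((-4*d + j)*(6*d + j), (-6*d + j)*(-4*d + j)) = 4*d - j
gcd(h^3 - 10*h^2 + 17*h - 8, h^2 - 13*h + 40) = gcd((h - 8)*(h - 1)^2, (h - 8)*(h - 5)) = h - 8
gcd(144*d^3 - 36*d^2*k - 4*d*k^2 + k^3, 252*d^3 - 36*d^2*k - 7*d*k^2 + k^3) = 36*d^2 - k^2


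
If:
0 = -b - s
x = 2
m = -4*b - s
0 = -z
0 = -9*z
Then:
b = -s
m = 3*s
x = 2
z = 0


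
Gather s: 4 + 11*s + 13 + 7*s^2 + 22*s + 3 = 7*s^2 + 33*s + 20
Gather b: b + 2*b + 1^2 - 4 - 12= 3*b - 15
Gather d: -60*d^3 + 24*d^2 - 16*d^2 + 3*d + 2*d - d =-60*d^3 + 8*d^2 + 4*d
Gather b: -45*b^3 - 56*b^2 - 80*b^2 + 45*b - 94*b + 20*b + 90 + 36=-45*b^3 - 136*b^2 - 29*b + 126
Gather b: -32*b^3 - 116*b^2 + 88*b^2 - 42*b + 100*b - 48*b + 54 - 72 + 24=-32*b^3 - 28*b^2 + 10*b + 6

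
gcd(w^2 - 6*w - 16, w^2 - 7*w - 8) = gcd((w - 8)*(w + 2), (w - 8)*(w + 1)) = w - 8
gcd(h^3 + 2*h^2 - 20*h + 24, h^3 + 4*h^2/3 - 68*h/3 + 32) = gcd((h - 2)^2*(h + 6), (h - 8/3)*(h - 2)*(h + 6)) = h^2 + 4*h - 12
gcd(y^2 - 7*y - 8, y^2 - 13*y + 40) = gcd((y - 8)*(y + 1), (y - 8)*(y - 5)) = y - 8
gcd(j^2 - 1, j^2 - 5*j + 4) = j - 1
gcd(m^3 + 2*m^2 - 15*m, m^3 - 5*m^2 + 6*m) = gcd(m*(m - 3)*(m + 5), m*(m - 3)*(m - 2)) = m^2 - 3*m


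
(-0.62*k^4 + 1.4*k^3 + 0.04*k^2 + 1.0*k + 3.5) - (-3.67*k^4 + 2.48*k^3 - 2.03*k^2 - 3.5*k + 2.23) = 3.05*k^4 - 1.08*k^3 + 2.07*k^2 + 4.5*k + 1.27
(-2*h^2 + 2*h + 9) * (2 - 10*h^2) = 20*h^4 - 20*h^3 - 94*h^2 + 4*h + 18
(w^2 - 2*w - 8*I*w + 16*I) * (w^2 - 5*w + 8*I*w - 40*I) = w^4 - 7*w^3 + 74*w^2 - 448*w + 640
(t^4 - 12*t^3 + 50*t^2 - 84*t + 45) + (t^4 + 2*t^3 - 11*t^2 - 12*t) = 2*t^4 - 10*t^3 + 39*t^2 - 96*t + 45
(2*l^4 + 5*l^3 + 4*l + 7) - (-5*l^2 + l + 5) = 2*l^4 + 5*l^3 + 5*l^2 + 3*l + 2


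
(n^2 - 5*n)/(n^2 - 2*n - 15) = n/(n + 3)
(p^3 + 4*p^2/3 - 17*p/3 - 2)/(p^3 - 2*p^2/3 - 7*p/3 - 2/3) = (p + 3)/(p + 1)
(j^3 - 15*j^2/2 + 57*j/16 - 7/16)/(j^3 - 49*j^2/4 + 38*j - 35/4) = (j - 1/4)/(j - 5)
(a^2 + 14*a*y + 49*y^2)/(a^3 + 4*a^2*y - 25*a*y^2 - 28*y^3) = (-a - 7*y)/(-a^2 + 3*a*y + 4*y^2)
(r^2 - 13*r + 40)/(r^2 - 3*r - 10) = (r - 8)/(r + 2)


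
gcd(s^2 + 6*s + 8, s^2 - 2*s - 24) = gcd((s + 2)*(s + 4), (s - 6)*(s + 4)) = s + 4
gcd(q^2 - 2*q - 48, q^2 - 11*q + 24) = q - 8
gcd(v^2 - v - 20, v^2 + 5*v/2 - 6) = v + 4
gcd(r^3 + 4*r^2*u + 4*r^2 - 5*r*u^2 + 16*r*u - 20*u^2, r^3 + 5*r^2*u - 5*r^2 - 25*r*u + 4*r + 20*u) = r + 5*u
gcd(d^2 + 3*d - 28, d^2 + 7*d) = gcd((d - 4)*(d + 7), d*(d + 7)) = d + 7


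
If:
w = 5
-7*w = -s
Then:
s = 35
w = 5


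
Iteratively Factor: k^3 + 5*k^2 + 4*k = (k + 1)*(k^2 + 4*k) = (k + 1)*(k + 4)*(k)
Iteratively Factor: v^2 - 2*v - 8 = (v + 2)*(v - 4)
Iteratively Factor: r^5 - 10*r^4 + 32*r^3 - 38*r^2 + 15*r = (r - 5)*(r^4 - 5*r^3 + 7*r^2 - 3*r) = r*(r - 5)*(r^3 - 5*r^2 + 7*r - 3) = r*(r - 5)*(r - 3)*(r^2 - 2*r + 1) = r*(r - 5)*(r - 3)*(r - 1)*(r - 1)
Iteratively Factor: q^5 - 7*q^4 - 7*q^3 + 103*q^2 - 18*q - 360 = (q - 4)*(q^4 - 3*q^3 - 19*q^2 + 27*q + 90) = (q - 4)*(q + 2)*(q^3 - 5*q^2 - 9*q + 45) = (q - 4)*(q + 2)*(q + 3)*(q^2 - 8*q + 15) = (q - 4)*(q - 3)*(q + 2)*(q + 3)*(q - 5)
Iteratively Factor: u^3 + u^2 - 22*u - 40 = (u + 2)*(u^2 - u - 20) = (u + 2)*(u + 4)*(u - 5)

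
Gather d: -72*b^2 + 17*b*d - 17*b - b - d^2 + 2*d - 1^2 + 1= -72*b^2 - 18*b - d^2 + d*(17*b + 2)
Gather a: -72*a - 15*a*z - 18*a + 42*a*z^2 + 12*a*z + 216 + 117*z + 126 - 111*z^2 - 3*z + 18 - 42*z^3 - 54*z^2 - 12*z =a*(42*z^2 - 3*z - 90) - 42*z^3 - 165*z^2 + 102*z + 360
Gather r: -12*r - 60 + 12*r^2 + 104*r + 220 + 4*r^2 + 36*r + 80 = 16*r^2 + 128*r + 240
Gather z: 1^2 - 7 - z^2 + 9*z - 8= -z^2 + 9*z - 14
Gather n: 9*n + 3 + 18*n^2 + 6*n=18*n^2 + 15*n + 3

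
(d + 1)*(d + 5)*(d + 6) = d^3 + 12*d^2 + 41*d + 30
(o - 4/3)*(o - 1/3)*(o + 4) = o^3 + 7*o^2/3 - 56*o/9 + 16/9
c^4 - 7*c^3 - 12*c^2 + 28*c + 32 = (c - 8)*(c - 2)*(c + 1)*(c + 2)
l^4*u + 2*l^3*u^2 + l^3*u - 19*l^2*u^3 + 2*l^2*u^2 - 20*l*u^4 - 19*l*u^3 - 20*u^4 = (l - 4*u)*(l + u)*(l + 5*u)*(l*u + u)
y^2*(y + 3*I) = y^3 + 3*I*y^2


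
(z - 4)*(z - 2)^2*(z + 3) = z^4 - 5*z^3 - 4*z^2 + 44*z - 48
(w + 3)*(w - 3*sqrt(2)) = w^2 - 3*sqrt(2)*w + 3*w - 9*sqrt(2)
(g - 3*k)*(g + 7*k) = g^2 + 4*g*k - 21*k^2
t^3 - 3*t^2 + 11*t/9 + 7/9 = (t - 7/3)*(t - 1)*(t + 1/3)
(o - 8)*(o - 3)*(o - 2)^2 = o^4 - 15*o^3 + 72*o^2 - 140*o + 96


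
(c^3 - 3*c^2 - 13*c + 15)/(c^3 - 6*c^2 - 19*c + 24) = (c - 5)/(c - 8)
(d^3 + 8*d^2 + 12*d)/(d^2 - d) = (d^2 + 8*d + 12)/(d - 1)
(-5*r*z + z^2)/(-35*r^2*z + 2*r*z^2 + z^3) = 1/(7*r + z)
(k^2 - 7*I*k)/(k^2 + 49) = k/(k + 7*I)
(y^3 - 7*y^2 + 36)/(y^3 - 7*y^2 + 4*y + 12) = (y^2 - y - 6)/(y^2 - y - 2)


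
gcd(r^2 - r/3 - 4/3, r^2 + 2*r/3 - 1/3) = r + 1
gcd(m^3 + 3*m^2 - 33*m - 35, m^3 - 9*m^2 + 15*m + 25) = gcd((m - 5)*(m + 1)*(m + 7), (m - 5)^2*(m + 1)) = m^2 - 4*m - 5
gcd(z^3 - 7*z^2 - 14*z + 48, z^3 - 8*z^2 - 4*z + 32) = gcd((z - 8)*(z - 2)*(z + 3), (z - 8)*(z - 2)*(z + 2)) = z^2 - 10*z + 16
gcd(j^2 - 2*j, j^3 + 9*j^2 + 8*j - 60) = j - 2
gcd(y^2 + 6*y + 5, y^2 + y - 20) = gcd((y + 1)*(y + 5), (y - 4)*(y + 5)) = y + 5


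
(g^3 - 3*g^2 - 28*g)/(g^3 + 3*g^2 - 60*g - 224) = g*(g - 7)/(g^2 - g - 56)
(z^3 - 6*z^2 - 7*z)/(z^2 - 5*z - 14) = z*(z + 1)/(z + 2)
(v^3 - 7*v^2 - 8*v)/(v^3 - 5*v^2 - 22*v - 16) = v/(v + 2)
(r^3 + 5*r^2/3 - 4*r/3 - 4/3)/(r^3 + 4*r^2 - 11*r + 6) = (3*r^2 + 8*r + 4)/(3*(r^2 + 5*r - 6))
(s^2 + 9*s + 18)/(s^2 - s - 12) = (s + 6)/(s - 4)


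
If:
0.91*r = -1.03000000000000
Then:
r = -1.13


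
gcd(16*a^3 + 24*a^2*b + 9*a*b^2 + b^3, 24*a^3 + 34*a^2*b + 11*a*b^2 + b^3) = 4*a^2 + 5*a*b + b^2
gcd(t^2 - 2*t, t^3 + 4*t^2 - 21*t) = t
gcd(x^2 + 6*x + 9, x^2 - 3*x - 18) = x + 3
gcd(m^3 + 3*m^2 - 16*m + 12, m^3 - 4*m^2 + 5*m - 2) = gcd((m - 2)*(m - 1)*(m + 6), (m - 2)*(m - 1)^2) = m^2 - 3*m + 2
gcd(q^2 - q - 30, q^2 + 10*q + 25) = q + 5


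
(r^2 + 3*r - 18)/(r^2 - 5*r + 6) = (r + 6)/(r - 2)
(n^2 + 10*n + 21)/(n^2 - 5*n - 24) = (n + 7)/(n - 8)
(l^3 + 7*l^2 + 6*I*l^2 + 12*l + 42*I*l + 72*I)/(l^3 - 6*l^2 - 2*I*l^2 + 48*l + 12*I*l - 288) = (l^2 + 7*l + 12)/(l^2 + l*(-6 - 8*I) + 48*I)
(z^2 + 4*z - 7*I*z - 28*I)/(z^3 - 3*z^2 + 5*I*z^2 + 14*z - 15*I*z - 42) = (z^2 + z*(4 - 7*I) - 28*I)/(z^3 + z^2*(-3 + 5*I) + z*(14 - 15*I) - 42)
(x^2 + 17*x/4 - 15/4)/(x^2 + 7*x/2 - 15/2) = (4*x - 3)/(2*(2*x - 3))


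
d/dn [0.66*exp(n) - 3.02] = 0.66*exp(n)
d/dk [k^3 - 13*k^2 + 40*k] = 3*k^2 - 26*k + 40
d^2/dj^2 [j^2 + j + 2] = 2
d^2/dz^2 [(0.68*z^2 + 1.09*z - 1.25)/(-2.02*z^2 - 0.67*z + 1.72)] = (-3.5527136788005e-15*z^4 - 7.05464800000001*z^3 + 16.427448*z^2 - 12.572076*z + 3.272594)/(8.242408*z^6 + 8.201604*z^5 - 18.33453*z^4 - 13.666325*z^3 + 15.61158*z^2 + 5.946384*z - 5.088448)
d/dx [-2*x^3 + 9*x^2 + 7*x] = -6*x^2 + 18*x + 7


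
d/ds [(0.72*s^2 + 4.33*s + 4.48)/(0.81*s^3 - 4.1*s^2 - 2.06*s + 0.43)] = (-0.5832*s^4 - 7.0146*s^3 + 5.3834*s^2 + 37.3552*s + 11.0907)/(0.6561*s^6 - 6.642*s^5 + 13.4728*s^4 + 17.5886*s^3 + 0.7176*s^2 - 1.7716*s + 0.1849)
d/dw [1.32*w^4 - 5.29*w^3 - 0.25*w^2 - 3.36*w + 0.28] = 5.28*w^3 - 15.87*w^2 - 0.5*w - 3.36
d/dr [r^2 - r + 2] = 2*r - 1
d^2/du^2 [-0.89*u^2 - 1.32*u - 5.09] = -1.78000000000000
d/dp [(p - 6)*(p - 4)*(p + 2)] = 3*p^2 - 16*p + 4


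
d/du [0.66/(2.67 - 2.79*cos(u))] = -1.8414*sin(u)/(2.79*cos(u) - 2.67)^2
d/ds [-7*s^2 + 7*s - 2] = 7 - 14*s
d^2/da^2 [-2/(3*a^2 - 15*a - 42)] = 4*(-a^2 + 5*a + (2*a - 5)^2 + 14)/(3*(-a^2 + 5*a + 14)^3)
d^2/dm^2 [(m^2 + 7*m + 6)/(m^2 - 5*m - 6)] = 24/(m^3 - 18*m^2 + 108*m - 216)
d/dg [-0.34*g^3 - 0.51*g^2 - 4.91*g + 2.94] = -1.02*g^2 - 1.02*g - 4.91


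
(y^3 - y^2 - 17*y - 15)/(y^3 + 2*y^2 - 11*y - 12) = (y^2 - 2*y - 15)/(y^2 + y - 12)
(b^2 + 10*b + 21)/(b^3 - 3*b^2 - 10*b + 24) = (b + 7)/(b^2 - 6*b + 8)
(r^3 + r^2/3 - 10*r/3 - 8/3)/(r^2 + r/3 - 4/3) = (r^2 - r - 2)/(r - 1)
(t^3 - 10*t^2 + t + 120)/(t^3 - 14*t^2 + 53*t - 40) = (t + 3)/(t - 1)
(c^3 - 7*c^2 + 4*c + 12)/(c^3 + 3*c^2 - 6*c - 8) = (c - 6)/(c + 4)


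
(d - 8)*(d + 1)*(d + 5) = d^3 - 2*d^2 - 43*d - 40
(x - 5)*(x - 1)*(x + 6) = x^3 - 31*x + 30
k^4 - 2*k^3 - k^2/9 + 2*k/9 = k*(k - 2)*(k - 1/3)*(k + 1/3)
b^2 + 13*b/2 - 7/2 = (b - 1/2)*(b + 7)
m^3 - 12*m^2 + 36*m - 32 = (m - 8)*(m - 2)^2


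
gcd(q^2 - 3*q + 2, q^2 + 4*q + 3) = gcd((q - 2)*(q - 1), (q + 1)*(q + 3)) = 1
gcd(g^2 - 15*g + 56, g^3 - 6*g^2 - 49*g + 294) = g - 7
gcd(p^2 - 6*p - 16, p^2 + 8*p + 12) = p + 2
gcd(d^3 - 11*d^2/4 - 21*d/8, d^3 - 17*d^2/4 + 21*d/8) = d^2 - 7*d/2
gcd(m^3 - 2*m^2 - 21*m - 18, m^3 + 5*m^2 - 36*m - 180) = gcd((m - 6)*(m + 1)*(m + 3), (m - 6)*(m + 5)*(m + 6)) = m - 6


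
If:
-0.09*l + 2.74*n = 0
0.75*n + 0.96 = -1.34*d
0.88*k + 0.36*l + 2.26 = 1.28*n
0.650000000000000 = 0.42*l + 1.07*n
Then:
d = -0.74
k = -3.08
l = 1.43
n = 0.05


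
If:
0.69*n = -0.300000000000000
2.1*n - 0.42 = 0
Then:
No Solution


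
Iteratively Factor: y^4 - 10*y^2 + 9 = (y + 3)*(y^3 - 3*y^2 - y + 3) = (y - 1)*(y + 3)*(y^2 - 2*y - 3) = (y - 3)*(y - 1)*(y + 3)*(y + 1)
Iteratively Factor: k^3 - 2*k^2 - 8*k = (k + 2)*(k^2 - 4*k) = k*(k + 2)*(k - 4)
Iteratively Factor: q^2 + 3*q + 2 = (q + 1)*(q + 2)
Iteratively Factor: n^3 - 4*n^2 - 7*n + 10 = (n - 5)*(n^2 + n - 2) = (n - 5)*(n + 2)*(n - 1)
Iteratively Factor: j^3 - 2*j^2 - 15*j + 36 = (j - 3)*(j^2 + j - 12) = (j - 3)*(j + 4)*(j - 3)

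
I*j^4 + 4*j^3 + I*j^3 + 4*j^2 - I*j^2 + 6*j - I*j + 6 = (j - 3*I)*(j - 2*I)*(j + I)*(I*j + I)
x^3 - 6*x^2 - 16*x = x*(x - 8)*(x + 2)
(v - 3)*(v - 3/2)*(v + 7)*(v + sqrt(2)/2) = v^4 + sqrt(2)*v^3/2 + 5*v^3/2 - 27*v^2 + 5*sqrt(2)*v^2/4 - 27*sqrt(2)*v/2 + 63*v/2 + 63*sqrt(2)/4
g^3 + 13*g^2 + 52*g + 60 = (g + 2)*(g + 5)*(g + 6)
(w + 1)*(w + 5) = w^2 + 6*w + 5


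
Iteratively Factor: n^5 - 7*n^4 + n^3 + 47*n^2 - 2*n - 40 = (n + 2)*(n^4 - 9*n^3 + 19*n^2 + 9*n - 20) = (n - 5)*(n + 2)*(n^3 - 4*n^2 - n + 4) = (n - 5)*(n + 1)*(n + 2)*(n^2 - 5*n + 4) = (n - 5)*(n - 4)*(n + 1)*(n + 2)*(n - 1)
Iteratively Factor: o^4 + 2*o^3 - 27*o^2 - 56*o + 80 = (o - 5)*(o^3 + 7*o^2 + 8*o - 16) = (o - 5)*(o + 4)*(o^2 + 3*o - 4) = (o - 5)*(o + 4)^2*(o - 1)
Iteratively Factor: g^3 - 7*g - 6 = (g - 3)*(g^2 + 3*g + 2) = (g - 3)*(g + 1)*(g + 2)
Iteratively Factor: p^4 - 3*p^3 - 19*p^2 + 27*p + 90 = (p + 3)*(p^3 - 6*p^2 - p + 30) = (p - 3)*(p + 3)*(p^2 - 3*p - 10) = (p - 5)*(p - 3)*(p + 3)*(p + 2)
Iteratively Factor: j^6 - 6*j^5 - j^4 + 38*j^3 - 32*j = (j - 1)*(j^5 - 5*j^4 - 6*j^3 + 32*j^2 + 32*j) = (j - 4)*(j - 1)*(j^4 - j^3 - 10*j^2 - 8*j) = (j - 4)*(j - 1)*(j + 1)*(j^3 - 2*j^2 - 8*j) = (j - 4)*(j - 1)*(j + 1)*(j + 2)*(j^2 - 4*j) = (j - 4)^2*(j - 1)*(j + 1)*(j + 2)*(j)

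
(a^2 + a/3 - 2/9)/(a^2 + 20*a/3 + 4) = (a - 1/3)/(a + 6)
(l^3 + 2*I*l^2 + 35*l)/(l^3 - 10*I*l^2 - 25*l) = (l + 7*I)/(l - 5*I)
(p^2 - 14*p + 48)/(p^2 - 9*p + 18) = (p - 8)/(p - 3)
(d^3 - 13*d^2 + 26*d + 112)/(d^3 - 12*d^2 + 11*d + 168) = (d + 2)/(d + 3)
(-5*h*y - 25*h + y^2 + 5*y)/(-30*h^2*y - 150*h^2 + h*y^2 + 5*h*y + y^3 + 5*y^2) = 1/(6*h + y)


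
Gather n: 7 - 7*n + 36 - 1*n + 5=48 - 8*n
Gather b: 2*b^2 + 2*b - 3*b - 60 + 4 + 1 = 2*b^2 - b - 55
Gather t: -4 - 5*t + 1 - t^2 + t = -t^2 - 4*t - 3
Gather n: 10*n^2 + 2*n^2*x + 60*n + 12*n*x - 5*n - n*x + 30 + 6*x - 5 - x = n^2*(2*x + 10) + n*(11*x + 55) + 5*x + 25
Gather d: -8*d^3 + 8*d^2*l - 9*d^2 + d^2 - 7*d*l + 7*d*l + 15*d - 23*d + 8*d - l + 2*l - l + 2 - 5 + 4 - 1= -8*d^3 + d^2*(8*l - 8)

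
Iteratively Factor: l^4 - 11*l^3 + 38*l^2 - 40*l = (l)*(l^3 - 11*l^2 + 38*l - 40) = l*(l - 5)*(l^2 - 6*l + 8) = l*(l - 5)*(l - 2)*(l - 4)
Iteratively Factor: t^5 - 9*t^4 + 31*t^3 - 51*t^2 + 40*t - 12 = (t - 1)*(t^4 - 8*t^3 + 23*t^2 - 28*t + 12) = (t - 3)*(t - 1)*(t^3 - 5*t^2 + 8*t - 4) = (t - 3)*(t - 2)*(t - 1)*(t^2 - 3*t + 2) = (t - 3)*(t - 2)*(t - 1)^2*(t - 2)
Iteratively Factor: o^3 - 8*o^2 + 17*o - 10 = (o - 2)*(o^2 - 6*o + 5) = (o - 5)*(o - 2)*(o - 1)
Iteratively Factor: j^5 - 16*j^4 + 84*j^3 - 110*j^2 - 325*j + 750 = (j - 5)*(j^4 - 11*j^3 + 29*j^2 + 35*j - 150) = (j - 5)*(j + 2)*(j^3 - 13*j^2 + 55*j - 75) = (j - 5)^2*(j + 2)*(j^2 - 8*j + 15) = (j - 5)^2*(j - 3)*(j + 2)*(j - 5)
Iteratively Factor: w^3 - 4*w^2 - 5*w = (w - 5)*(w^2 + w) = (w - 5)*(w + 1)*(w)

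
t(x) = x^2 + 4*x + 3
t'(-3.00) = -2.00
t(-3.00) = 0.00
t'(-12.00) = -20.00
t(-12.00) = 99.00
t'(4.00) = 12.00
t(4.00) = 35.00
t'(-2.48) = -0.96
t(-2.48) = -0.77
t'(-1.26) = 1.48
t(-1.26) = -0.45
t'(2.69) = 9.38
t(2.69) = 21.00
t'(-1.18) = 1.64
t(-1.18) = -0.33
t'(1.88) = 7.76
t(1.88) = 14.05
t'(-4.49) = -4.98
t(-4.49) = 5.20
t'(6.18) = 16.36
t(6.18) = 65.91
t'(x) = 2*x + 4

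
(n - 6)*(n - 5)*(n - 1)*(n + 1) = n^4 - 11*n^3 + 29*n^2 + 11*n - 30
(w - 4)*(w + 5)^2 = w^3 + 6*w^2 - 15*w - 100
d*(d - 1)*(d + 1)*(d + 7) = d^4 + 7*d^3 - d^2 - 7*d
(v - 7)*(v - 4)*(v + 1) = v^3 - 10*v^2 + 17*v + 28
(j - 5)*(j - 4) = j^2 - 9*j + 20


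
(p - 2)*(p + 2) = p^2 - 4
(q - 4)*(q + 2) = q^2 - 2*q - 8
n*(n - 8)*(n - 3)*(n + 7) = n^4 - 4*n^3 - 53*n^2 + 168*n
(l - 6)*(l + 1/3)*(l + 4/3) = l^3 - 13*l^2/3 - 86*l/9 - 8/3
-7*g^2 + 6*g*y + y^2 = (-g + y)*(7*g + y)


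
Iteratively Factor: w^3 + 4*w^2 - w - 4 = (w + 4)*(w^2 - 1) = (w + 1)*(w + 4)*(w - 1)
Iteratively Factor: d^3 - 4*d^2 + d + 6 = (d - 2)*(d^2 - 2*d - 3) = (d - 2)*(d + 1)*(d - 3)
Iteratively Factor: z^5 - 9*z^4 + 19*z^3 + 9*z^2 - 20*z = (z - 5)*(z^4 - 4*z^3 - z^2 + 4*z) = (z - 5)*(z + 1)*(z^3 - 5*z^2 + 4*z) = (z - 5)*(z - 1)*(z + 1)*(z^2 - 4*z) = z*(z - 5)*(z - 1)*(z + 1)*(z - 4)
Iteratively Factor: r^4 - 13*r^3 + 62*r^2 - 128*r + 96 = (r - 3)*(r^3 - 10*r^2 + 32*r - 32) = (r - 4)*(r - 3)*(r^2 - 6*r + 8) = (r - 4)^2*(r - 3)*(r - 2)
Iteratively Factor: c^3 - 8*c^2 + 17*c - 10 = (c - 2)*(c^2 - 6*c + 5) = (c - 2)*(c - 1)*(c - 5)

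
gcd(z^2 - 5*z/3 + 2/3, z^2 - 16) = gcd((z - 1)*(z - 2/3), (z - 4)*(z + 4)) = 1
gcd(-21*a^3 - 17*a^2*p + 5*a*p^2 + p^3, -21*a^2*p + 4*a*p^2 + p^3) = -21*a^2 + 4*a*p + p^2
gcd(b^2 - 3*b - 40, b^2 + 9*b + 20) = b + 5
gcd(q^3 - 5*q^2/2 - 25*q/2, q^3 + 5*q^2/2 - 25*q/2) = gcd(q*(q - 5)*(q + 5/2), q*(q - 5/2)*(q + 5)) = q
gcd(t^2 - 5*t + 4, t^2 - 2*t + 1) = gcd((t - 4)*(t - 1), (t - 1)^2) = t - 1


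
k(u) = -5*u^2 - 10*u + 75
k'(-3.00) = 20.00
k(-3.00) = 60.00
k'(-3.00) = 20.00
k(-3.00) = 60.00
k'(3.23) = -42.30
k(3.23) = -9.46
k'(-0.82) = -1.80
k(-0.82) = 79.84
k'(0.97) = -19.70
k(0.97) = 60.60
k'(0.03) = -10.30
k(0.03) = 74.70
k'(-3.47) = 24.70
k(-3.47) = 49.50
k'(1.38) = -23.80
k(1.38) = 51.68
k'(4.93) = -59.30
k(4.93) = -95.82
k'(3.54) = -45.40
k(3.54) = -23.06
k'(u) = -10*u - 10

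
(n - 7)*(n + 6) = n^2 - n - 42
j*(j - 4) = j^2 - 4*j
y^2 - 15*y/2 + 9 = (y - 6)*(y - 3/2)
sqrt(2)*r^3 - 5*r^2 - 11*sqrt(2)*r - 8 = (r - 4*sqrt(2))*(r + sqrt(2))*(sqrt(2)*r + 1)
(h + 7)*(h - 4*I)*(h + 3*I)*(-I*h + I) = -I*h^4 - h^3 - 6*I*h^3 - 6*h^2 - 5*I*h^2 + 7*h - 72*I*h + 84*I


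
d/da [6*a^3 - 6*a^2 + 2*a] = 18*a^2 - 12*a + 2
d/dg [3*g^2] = 6*g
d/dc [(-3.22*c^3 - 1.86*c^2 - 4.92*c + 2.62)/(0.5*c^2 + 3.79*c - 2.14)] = (-1.61*c^4 - 24.4076*c^3 + 16.083*c^2 + 5.3408*c + 0.599)/(0.25*c^4 + 3.79*c^3 + 12.2241*c^2 - 16.2212*c + 4.5796)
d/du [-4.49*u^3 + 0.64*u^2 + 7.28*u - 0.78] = -13.47*u^2 + 1.28*u + 7.28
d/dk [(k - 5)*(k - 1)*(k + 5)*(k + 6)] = 4*k^3 + 15*k^2 - 62*k - 125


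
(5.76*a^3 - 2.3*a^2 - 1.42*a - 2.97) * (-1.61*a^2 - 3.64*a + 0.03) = -9.2736*a^5 - 17.2634*a^4 + 10.831*a^3 + 9.8815*a^2 + 10.7682*a - 0.0891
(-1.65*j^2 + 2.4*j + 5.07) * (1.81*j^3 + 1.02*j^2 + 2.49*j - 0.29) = -2.9865*j^5 + 2.661*j^4 + 7.5162*j^3 + 11.6259*j^2 + 11.9283*j - 1.4703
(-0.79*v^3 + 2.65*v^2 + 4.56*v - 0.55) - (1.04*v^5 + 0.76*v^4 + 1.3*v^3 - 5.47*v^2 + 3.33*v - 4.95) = -1.04*v^5 - 0.76*v^4 - 2.09*v^3 + 8.12*v^2 + 1.23*v + 4.4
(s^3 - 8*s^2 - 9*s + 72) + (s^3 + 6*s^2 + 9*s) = 2*s^3 - 2*s^2 + 72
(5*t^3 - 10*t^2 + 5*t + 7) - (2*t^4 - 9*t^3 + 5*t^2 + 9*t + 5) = -2*t^4 + 14*t^3 - 15*t^2 - 4*t + 2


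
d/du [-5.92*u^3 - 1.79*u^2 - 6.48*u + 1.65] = -17.76*u^2 - 3.58*u - 6.48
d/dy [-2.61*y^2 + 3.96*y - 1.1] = 3.96 - 5.22*y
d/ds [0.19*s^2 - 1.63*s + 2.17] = 0.38*s - 1.63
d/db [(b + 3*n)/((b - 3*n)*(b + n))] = ((b - 3*n)*(b + n) - (b - 3*n)*(b + 3*n) - (b + n)*(b + 3*n))/((b - 3*n)^2*(b + n)^2)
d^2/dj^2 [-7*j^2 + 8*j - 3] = -14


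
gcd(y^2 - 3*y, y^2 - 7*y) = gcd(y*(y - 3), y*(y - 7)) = y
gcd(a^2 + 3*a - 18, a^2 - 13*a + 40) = 1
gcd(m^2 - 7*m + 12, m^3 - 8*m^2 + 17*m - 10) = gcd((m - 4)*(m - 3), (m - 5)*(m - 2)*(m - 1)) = 1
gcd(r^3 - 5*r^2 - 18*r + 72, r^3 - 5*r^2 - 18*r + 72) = r^3 - 5*r^2 - 18*r + 72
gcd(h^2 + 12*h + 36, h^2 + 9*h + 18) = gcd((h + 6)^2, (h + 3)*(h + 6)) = h + 6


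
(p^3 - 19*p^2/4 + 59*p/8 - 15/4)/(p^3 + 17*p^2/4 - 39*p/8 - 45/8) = (4*p^2 - 13*p + 10)/(4*p^2 + 23*p + 15)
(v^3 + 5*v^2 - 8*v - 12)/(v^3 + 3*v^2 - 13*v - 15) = (v^2 + 4*v - 12)/(v^2 + 2*v - 15)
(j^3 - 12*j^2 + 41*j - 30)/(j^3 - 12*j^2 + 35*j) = (j^2 - 7*j + 6)/(j*(j - 7))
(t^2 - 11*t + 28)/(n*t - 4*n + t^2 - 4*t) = (t - 7)/(n + t)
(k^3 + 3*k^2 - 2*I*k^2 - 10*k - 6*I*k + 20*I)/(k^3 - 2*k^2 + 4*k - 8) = (k + 5)/(k + 2*I)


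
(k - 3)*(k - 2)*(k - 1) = k^3 - 6*k^2 + 11*k - 6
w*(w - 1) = w^2 - w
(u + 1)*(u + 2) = u^2 + 3*u + 2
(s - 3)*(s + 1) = s^2 - 2*s - 3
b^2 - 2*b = b*(b - 2)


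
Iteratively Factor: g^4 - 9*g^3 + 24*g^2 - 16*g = (g - 4)*(g^3 - 5*g^2 + 4*g) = (g - 4)*(g - 1)*(g^2 - 4*g) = (g - 4)^2*(g - 1)*(g)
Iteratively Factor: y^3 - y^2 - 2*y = (y + 1)*(y^2 - 2*y) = y*(y + 1)*(y - 2)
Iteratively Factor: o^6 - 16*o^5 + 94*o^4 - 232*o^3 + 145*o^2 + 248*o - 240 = (o - 4)*(o^5 - 12*o^4 + 46*o^3 - 48*o^2 - 47*o + 60) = (o - 4)*(o + 1)*(o^4 - 13*o^3 + 59*o^2 - 107*o + 60) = (o - 4)*(o - 1)*(o + 1)*(o^3 - 12*o^2 + 47*o - 60) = (o - 4)*(o - 3)*(o - 1)*(o + 1)*(o^2 - 9*o + 20) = (o - 5)*(o - 4)*(o - 3)*(o - 1)*(o + 1)*(o - 4)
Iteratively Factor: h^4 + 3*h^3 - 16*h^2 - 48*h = (h - 4)*(h^3 + 7*h^2 + 12*h) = (h - 4)*(h + 3)*(h^2 + 4*h) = (h - 4)*(h + 3)*(h + 4)*(h)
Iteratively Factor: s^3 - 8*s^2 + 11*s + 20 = (s - 5)*(s^2 - 3*s - 4) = (s - 5)*(s + 1)*(s - 4)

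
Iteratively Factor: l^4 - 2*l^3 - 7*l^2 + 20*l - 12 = (l - 2)*(l^3 - 7*l + 6) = (l - 2)^2*(l^2 + 2*l - 3) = (l - 2)^2*(l + 3)*(l - 1)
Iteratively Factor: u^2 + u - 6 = (u + 3)*(u - 2)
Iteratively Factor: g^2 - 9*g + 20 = (g - 4)*(g - 5)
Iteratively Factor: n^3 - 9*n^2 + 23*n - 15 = (n - 3)*(n^2 - 6*n + 5) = (n - 3)*(n - 1)*(n - 5)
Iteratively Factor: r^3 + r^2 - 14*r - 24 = (r + 3)*(r^2 - 2*r - 8) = (r + 2)*(r + 3)*(r - 4)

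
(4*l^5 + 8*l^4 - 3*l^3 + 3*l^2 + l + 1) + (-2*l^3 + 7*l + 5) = 4*l^5 + 8*l^4 - 5*l^3 + 3*l^2 + 8*l + 6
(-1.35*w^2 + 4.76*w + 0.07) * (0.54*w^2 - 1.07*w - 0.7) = -0.729*w^4 + 4.0149*w^3 - 4.1104*w^2 - 3.4069*w - 0.049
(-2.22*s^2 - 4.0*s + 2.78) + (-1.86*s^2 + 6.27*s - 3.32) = -4.08*s^2 + 2.27*s - 0.54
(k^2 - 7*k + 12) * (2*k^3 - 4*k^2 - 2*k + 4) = 2*k^5 - 18*k^4 + 50*k^3 - 30*k^2 - 52*k + 48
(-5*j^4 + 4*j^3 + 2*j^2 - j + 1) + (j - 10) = -5*j^4 + 4*j^3 + 2*j^2 - 9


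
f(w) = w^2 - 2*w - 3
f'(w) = 2*w - 2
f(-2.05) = 5.30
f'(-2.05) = -6.10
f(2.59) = -1.47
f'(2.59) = 3.18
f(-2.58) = 8.82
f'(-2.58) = -7.16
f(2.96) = -0.16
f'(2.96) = 3.92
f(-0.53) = -1.66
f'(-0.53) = -3.06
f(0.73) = -3.93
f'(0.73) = -0.54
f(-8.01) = 77.18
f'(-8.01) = -18.02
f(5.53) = 16.52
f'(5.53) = 9.06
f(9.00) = 60.00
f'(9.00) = 16.00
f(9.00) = 60.00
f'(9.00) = 16.00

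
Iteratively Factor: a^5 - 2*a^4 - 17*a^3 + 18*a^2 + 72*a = (a + 3)*(a^4 - 5*a^3 - 2*a^2 + 24*a) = (a - 4)*(a + 3)*(a^3 - a^2 - 6*a) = (a - 4)*(a - 3)*(a + 3)*(a^2 + 2*a) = a*(a - 4)*(a - 3)*(a + 3)*(a + 2)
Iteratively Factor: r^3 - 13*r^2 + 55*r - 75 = (r - 5)*(r^2 - 8*r + 15) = (r - 5)^2*(r - 3)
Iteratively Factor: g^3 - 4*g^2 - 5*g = (g)*(g^2 - 4*g - 5) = g*(g + 1)*(g - 5)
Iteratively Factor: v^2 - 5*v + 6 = (v - 2)*(v - 3)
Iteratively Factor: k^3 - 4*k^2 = (k)*(k^2 - 4*k) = k*(k - 4)*(k)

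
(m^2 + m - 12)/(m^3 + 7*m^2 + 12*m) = (m - 3)/(m*(m + 3))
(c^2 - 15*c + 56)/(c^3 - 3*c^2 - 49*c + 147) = (c - 8)/(c^2 + 4*c - 21)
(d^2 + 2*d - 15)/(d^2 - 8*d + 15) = (d + 5)/(d - 5)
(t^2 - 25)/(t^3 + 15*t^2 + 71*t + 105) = (t - 5)/(t^2 + 10*t + 21)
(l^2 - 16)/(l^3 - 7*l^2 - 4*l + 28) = (l^2 - 16)/(l^3 - 7*l^2 - 4*l + 28)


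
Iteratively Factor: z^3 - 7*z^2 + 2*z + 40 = (z + 2)*(z^2 - 9*z + 20) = (z - 5)*(z + 2)*(z - 4)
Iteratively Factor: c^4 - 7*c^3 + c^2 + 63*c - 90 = (c - 2)*(c^3 - 5*c^2 - 9*c + 45) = (c - 5)*(c - 2)*(c^2 - 9) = (c - 5)*(c - 2)*(c + 3)*(c - 3)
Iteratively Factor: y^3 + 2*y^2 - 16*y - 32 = (y - 4)*(y^2 + 6*y + 8) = (y - 4)*(y + 4)*(y + 2)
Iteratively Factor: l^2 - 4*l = (l)*(l - 4)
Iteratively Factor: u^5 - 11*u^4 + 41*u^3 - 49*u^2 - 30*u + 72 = (u - 2)*(u^4 - 9*u^3 + 23*u^2 - 3*u - 36) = (u - 3)*(u - 2)*(u^3 - 6*u^2 + 5*u + 12) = (u - 4)*(u - 3)*(u - 2)*(u^2 - 2*u - 3) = (u - 4)*(u - 3)^2*(u - 2)*(u + 1)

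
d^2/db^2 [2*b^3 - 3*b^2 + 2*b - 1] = 12*b - 6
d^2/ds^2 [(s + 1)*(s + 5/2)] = 2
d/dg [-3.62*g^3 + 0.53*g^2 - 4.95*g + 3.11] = -10.86*g^2 + 1.06*g - 4.95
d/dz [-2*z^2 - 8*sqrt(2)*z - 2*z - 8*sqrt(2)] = -4*z - 8*sqrt(2) - 2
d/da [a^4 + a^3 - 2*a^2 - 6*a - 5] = 4*a^3 + 3*a^2 - 4*a - 6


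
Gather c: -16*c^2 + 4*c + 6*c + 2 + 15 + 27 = -16*c^2 + 10*c + 44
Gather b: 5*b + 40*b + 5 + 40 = 45*b + 45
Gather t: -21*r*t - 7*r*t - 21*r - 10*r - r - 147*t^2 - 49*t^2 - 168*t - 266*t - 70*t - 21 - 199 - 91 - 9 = -32*r - 196*t^2 + t*(-28*r - 504) - 320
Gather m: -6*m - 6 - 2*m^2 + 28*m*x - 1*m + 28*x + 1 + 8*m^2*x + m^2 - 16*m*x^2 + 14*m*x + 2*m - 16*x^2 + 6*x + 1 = m^2*(8*x - 1) + m*(-16*x^2 + 42*x - 5) - 16*x^2 + 34*x - 4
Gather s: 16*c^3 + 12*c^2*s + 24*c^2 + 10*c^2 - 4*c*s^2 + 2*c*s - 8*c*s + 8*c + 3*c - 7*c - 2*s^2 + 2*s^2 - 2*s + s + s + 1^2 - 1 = 16*c^3 + 34*c^2 - 4*c*s^2 + 4*c + s*(12*c^2 - 6*c)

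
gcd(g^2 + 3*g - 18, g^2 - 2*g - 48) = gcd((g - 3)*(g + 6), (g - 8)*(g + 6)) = g + 6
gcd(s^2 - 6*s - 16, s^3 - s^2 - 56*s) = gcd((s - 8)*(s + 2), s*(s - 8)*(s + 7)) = s - 8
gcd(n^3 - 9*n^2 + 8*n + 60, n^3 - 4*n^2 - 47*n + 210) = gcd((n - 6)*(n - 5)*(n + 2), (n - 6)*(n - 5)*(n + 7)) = n^2 - 11*n + 30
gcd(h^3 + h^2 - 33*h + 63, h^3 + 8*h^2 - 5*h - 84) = h^2 + 4*h - 21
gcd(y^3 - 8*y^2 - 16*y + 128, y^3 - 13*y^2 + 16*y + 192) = y - 8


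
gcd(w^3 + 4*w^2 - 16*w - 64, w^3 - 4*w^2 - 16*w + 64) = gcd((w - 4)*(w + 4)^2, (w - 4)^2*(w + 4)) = w^2 - 16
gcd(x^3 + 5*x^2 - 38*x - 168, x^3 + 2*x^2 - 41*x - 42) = x^2 + x - 42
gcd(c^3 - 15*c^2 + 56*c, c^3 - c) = c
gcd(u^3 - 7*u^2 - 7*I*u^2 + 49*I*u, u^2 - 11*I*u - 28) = u - 7*I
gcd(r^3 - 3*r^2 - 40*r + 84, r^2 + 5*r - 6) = r + 6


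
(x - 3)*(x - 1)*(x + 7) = x^3 + 3*x^2 - 25*x + 21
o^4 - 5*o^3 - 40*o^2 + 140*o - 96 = (o - 8)*(o - 2)*(o - 1)*(o + 6)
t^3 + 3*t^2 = t^2*(t + 3)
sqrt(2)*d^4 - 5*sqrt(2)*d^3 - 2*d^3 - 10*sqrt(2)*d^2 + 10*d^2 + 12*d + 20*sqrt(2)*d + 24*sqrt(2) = (d - 6)*(d - 2*sqrt(2))*(d + sqrt(2))*(sqrt(2)*d + sqrt(2))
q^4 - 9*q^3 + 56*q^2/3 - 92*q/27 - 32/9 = (q - 6)*(q - 8/3)*(q - 2/3)*(q + 1/3)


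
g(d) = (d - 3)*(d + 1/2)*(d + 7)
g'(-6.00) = 35.00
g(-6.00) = 49.50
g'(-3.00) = -19.00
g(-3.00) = 60.00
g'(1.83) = 7.52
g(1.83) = -24.07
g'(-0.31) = -21.50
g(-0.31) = -4.21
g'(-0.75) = -24.06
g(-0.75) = 5.86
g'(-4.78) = 6.53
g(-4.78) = 73.92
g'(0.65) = -11.88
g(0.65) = -20.67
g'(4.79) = 92.94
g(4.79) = 111.64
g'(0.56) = -13.02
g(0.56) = -19.55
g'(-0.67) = -23.68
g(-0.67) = 3.95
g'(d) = (d - 3)*(d + 1/2) + (d - 3)*(d + 7) + (d + 1/2)*(d + 7) = 3*d^2 + 9*d - 19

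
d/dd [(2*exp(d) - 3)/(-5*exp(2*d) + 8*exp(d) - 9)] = (10*exp(2*d) - 30*exp(d) + 6)*exp(d)/(25*exp(4*d) - 80*exp(3*d) + 154*exp(2*d) - 144*exp(d) + 81)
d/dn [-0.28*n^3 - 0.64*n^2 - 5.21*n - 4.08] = -0.84*n^2 - 1.28*n - 5.21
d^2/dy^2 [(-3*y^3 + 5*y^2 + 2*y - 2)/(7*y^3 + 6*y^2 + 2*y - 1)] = 2*(371*y^6 + 420*y^5 - 672*y^4 - 473*y^3 - 108*y^2 - 87*y - 11)/(343*y^9 + 882*y^8 + 1050*y^7 + 573*y^6 + 48*y^5 - 120*y^4 - 43*y^3 + 6*y^2 + 6*y - 1)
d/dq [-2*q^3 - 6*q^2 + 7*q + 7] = -6*q^2 - 12*q + 7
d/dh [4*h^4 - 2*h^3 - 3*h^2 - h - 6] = 16*h^3 - 6*h^2 - 6*h - 1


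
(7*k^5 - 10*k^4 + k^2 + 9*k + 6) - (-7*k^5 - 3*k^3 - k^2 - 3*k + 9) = 14*k^5 - 10*k^4 + 3*k^3 + 2*k^2 + 12*k - 3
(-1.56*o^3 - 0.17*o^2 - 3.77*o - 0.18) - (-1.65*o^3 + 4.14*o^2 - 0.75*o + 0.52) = 0.0899999999999999*o^3 - 4.31*o^2 - 3.02*o - 0.7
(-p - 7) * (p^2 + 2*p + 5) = -p^3 - 9*p^2 - 19*p - 35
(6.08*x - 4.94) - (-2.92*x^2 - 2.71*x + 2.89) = 2.92*x^2 + 8.79*x - 7.83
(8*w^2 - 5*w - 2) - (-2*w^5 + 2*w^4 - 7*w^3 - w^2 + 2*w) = 2*w^5 - 2*w^4 + 7*w^3 + 9*w^2 - 7*w - 2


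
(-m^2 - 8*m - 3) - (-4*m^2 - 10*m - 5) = 3*m^2 + 2*m + 2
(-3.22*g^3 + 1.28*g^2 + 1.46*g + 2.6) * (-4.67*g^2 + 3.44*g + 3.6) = 15.0374*g^5 - 17.0544*g^4 - 14.007*g^3 - 2.5116*g^2 + 14.2*g + 9.36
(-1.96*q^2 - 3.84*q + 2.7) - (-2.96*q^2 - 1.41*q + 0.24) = 1.0*q^2 - 2.43*q + 2.46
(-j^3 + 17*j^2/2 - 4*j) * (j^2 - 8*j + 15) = -j^5 + 33*j^4/2 - 87*j^3 + 319*j^2/2 - 60*j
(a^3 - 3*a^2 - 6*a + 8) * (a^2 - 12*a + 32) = a^5 - 15*a^4 + 62*a^3 - 16*a^2 - 288*a + 256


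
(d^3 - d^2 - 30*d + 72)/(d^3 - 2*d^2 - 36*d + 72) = (d^2 - 7*d + 12)/(d^2 - 8*d + 12)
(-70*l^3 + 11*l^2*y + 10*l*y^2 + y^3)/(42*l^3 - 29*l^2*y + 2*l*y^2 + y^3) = (5*l + y)/(-3*l + y)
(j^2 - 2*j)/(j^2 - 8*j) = (j - 2)/(j - 8)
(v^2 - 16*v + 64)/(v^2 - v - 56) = (v - 8)/(v + 7)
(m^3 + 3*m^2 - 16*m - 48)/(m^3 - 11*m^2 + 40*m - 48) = (m^2 + 7*m + 12)/(m^2 - 7*m + 12)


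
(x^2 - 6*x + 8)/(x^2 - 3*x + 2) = (x - 4)/(x - 1)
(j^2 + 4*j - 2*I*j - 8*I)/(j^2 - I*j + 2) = (j + 4)/(j + I)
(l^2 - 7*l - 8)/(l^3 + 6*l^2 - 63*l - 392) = (l + 1)/(l^2 + 14*l + 49)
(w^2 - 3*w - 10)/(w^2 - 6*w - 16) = (w - 5)/(w - 8)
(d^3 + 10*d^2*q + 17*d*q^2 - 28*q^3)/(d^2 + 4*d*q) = d + 6*q - 7*q^2/d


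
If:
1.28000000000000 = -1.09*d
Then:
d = -1.17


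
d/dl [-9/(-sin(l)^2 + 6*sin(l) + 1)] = 18*(3 - sin(l))*cos(l)/(6*sin(l) + cos(l)^2)^2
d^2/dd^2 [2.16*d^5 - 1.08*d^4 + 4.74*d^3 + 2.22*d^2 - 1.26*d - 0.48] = 43.2*d^3 - 12.96*d^2 + 28.44*d + 4.44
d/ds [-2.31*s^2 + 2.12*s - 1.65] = 2.12 - 4.62*s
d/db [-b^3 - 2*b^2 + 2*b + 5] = -3*b^2 - 4*b + 2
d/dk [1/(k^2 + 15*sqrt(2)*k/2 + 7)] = 2*(-4*k - 15*sqrt(2))/(2*k^2 + 15*sqrt(2)*k + 14)^2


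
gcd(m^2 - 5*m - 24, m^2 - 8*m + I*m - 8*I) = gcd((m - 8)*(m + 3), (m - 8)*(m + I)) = m - 8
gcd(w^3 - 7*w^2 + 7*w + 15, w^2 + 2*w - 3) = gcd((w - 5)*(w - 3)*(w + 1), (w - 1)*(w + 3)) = 1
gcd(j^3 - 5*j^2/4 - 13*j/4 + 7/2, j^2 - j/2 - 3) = j - 2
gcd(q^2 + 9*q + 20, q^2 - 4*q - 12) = 1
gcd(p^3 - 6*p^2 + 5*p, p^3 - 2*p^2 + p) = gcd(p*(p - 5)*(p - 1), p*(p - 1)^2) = p^2 - p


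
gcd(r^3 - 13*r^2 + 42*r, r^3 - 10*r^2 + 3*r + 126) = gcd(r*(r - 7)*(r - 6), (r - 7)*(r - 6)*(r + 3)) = r^2 - 13*r + 42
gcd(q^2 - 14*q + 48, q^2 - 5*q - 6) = q - 6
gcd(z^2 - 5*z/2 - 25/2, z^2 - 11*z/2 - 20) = z + 5/2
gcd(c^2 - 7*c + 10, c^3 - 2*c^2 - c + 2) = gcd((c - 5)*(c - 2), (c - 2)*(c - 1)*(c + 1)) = c - 2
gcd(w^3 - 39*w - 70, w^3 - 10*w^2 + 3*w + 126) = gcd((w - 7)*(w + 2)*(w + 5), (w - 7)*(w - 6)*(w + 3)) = w - 7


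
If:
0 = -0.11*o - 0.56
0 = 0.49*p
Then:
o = -5.09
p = 0.00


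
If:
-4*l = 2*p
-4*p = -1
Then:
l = -1/8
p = 1/4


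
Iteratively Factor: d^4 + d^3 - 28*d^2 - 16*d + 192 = (d + 4)*(d^3 - 3*d^2 - 16*d + 48) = (d + 4)^2*(d^2 - 7*d + 12) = (d - 3)*(d + 4)^2*(d - 4)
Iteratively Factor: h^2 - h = (h)*(h - 1)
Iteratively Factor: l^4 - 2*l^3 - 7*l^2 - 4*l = (l)*(l^3 - 2*l^2 - 7*l - 4) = l*(l + 1)*(l^2 - 3*l - 4) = l*(l - 4)*(l + 1)*(l + 1)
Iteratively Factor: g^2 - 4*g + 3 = (g - 3)*(g - 1)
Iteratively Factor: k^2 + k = (k)*(k + 1)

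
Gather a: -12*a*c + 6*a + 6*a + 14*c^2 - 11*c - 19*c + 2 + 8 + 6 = a*(12 - 12*c) + 14*c^2 - 30*c + 16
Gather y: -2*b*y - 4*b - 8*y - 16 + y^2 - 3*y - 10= -4*b + y^2 + y*(-2*b - 11) - 26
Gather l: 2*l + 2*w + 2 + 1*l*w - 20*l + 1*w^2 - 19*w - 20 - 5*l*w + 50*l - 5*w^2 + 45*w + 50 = l*(32 - 4*w) - 4*w^2 + 28*w + 32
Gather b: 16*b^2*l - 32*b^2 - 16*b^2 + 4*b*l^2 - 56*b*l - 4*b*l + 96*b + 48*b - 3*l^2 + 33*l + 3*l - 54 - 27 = b^2*(16*l - 48) + b*(4*l^2 - 60*l + 144) - 3*l^2 + 36*l - 81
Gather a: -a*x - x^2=-a*x - x^2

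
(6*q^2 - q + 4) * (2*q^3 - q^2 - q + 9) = 12*q^5 - 8*q^4 + 3*q^3 + 51*q^2 - 13*q + 36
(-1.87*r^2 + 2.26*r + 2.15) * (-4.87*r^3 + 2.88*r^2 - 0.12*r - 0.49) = 9.1069*r^5 - 16.3918*r^4 - 3.7373*r^3 + 6.8371*r^2 - 1.3654*r - 1.0535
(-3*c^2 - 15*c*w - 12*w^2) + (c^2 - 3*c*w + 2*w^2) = -2*c^2 - 18*c*w - 10*w^2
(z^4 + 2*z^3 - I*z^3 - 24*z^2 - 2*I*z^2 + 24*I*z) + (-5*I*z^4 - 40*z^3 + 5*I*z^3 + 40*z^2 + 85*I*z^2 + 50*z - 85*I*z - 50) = z^4 - 5*I*z^4 - 38*z^3 + 4*I*z^3 + 16*z^2 + 83*I*z^2 + 50*z - 61*I*z - 50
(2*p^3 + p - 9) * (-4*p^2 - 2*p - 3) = -8*p^5 - 4*p^4 - 10*p^3 + 34*p^2 + 15*p + 27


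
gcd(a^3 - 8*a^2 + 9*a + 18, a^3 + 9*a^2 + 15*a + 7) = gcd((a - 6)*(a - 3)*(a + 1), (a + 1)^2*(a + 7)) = a + 1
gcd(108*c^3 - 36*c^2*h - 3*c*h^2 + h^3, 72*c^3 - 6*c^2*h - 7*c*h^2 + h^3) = 6*c - h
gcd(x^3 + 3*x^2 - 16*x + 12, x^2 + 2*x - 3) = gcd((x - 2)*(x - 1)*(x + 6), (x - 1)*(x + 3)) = x - 1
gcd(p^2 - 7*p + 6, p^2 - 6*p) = p - 6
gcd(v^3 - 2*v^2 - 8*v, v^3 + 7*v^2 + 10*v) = v^2 + 2*v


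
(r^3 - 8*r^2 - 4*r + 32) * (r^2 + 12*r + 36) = r^5 + 4*r^4 - 64*r^3 - 304*r^2 + 240*r + 1152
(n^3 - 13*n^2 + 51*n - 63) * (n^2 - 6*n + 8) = n^5 - 19*n^4 + 137*n^3 - 473*n^2 + 786*n - 504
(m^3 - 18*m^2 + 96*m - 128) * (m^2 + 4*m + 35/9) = m^5 - 14*m^4 + 251*m^3/9 + 186*m^2 - 416*m/3 - 4480/9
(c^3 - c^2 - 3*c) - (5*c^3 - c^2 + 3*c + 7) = -4*c^3 - 6*c - 7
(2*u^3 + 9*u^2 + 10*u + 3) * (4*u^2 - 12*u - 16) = 8*u^5 + 12*u^4 - 100*u^3 - 252*u^2 - 196*u - 48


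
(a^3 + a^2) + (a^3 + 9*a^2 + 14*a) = 2*a^3 + 10*a^2 + 14*a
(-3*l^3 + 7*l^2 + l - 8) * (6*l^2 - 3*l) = -18*l^5 + 51*l^4 - 15*l^3 - 51*l^2 + 24*l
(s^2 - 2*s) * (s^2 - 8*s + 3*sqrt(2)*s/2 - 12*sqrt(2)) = s^4 - 10*s^3 + 3*sqrt(2)*s^3/2 - 15*sqrt(2)*s^2 + 16*s^2 + 24*sqrt(2)*s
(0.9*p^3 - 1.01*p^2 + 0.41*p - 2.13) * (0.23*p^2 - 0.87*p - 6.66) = 0.207*p^5 - 1.0153*p^4 - 5.021*p^3 + 5.88*p^2 - 0.8775*p + 14.1858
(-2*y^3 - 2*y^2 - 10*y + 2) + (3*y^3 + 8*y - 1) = y^3 - 2*y^2 - 2*y + 1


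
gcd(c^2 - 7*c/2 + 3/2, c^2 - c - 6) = c - 3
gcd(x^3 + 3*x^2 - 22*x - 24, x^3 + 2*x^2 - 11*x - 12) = x + 1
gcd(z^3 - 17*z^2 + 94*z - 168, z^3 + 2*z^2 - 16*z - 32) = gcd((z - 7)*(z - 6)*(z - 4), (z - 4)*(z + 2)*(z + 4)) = z - 4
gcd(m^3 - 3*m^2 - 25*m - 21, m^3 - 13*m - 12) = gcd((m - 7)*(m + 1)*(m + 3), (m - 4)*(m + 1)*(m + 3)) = m^2 + 4*m + 3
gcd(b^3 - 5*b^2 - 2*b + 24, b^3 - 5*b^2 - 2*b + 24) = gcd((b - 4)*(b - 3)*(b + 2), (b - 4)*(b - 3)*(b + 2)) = b^3 - 5*b^2 - 2*b + 24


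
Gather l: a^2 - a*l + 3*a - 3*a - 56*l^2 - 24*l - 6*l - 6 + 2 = a^2 - 56*l^2 + l*(-a - 30) - 4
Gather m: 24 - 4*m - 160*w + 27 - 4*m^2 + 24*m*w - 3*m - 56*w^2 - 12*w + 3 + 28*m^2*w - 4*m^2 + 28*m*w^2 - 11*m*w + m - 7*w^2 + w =m^2*(28*w - 8) + m*(28*w^2 + 13*w - 6) - 63*w^2 - 171*w + 54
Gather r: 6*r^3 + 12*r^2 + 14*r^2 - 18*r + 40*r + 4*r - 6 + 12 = 6*r^3 + 26*r^2 + 26*r + 6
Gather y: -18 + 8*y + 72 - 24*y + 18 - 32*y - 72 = -48*y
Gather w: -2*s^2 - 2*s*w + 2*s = -2*s^2 - 2*s*w + 2*s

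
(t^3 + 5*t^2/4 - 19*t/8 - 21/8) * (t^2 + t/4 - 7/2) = t^5 + 3*t^4/2 - 89*t^3/16 - 243*t^2/32 + 245*t/32 + 147/16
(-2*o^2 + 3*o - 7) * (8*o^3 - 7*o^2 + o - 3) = -16*o^5 + 38*o^4 - 79*o^3 + 58*o^2 - 16*o + 21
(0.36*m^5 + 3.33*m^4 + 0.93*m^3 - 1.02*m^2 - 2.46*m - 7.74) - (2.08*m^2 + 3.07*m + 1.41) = 0.36*m^5 + 3.33*m^4 + 0.93*m^3 - 3.1*m^2 - 5.53*m - 9.15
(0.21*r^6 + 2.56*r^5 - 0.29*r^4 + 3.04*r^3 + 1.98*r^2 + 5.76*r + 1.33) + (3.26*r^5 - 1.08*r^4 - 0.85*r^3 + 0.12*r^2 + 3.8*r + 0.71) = 0.21*r^6 + 5.82*r^5 - 1.37*r^4 + 2.19*r^3 + 2.1*r^2 + 9.56*r + 2.04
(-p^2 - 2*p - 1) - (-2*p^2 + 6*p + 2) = p^2 - 8*p - 3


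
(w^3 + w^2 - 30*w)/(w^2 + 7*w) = (w^2 + w - 30)/(w + 7)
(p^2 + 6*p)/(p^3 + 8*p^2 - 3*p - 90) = p/(p^2 + 2*p - 15)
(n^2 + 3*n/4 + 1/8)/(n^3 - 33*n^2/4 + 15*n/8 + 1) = (2*n + 1)/(2*n^2 - 17*n + 8)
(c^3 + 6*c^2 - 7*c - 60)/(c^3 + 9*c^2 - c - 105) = (c + 4)/(c + 7)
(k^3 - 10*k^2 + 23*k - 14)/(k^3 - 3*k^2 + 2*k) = (k - 7)/k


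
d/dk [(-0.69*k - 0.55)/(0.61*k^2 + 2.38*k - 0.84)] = (0.4209*k^2 + 0.671*k + 1.8886)/(0.3721*k^4 + 2.9036*k^3 + 4.6396*k^2 - 3.9984*k + 0.7056)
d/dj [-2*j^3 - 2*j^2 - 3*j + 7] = -6*j^2 - 4*j - 3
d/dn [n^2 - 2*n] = 2*n - 2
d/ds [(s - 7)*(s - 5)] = 2*s - 12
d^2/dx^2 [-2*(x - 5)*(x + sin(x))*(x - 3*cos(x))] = 2*x^2*sin(x) - 6*x^2*cos(x) - 34*x*sin(x) - 12*x*sin(2*x) + 22*x*cos(x) - 12*x + 56*sin(x) + 60*sin(2*x) + 32*cos(x) + 12*cos(2*x) + 20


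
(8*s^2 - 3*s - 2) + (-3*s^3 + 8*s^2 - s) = -3*s^3 + 16*s^2 - 4*s - 2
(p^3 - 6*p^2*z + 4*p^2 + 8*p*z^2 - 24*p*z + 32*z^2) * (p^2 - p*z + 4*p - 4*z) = p^5 - 7*p^4*z + 8*p^4 + 14*p^3*z^2 - 56*p^3*z + 16*p^3 - 8*p^2*z^3 + 112*p^2*z^2 - 112*p^2*z - 64*p*z^3 + 224*p*z^2 - 128*z^3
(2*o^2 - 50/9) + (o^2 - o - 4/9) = 3*o^2 - o - 6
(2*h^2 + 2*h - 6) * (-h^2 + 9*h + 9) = -2*h^4 + 16*h^3 + 42*h^2 - 36*h - 54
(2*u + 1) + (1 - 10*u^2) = -10*u^2 + 2*u + 2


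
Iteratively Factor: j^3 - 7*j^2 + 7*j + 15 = (j - 5)*(j^2 - 2*j - 3) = (j - 5)*(j - 3)*(j + 1)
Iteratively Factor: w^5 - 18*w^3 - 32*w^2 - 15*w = (w + 3)*(w^4 - 3*w^3 - 9*w^2 - 5*w) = (w + 1)*(w + 3)*(w^3 - 4*w^2 - 5*w) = w*(w + 1)*(w + 3)*(w^2 - 4*w - 5) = w*(w - 5)*(w + 1)*(w + 3)*(w + 1)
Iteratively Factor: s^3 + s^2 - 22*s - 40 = (s + 4)*(s^2 - 3*s - 10) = (s - 5)*(s + 4)*(s + 2)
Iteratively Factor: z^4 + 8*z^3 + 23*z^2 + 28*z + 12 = (z + 2)*(z^3 + 6*z^2 + 11*z + 6) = (z + 2)^2*(z^2 + 4*z + 3) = (z + 1)*(z + 2)^2*(z + 3)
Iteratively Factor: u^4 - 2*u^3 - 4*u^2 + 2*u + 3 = (u - 3)*(u^3 + u^2 - u - 1) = (u - 3)*(u + 1)*(u^2 - 1) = (u - 3)*(u - 1)*(u + 1)*(u + 1)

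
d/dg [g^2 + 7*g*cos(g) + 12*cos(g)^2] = -7*g*sin(g) + 2*g - 12*sin(2*g) + 7*cos(g)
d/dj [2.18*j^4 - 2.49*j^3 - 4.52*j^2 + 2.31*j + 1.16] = 8.72*j^3 - 7.47*j^2 - 9.04*j + 2.31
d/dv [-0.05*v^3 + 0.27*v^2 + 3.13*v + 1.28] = -0.15*v^2 + 0.54*v + 3.13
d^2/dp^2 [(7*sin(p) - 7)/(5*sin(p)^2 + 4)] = 7*(-225*sin(p)^5 + 100*sin(p)^4 - 230*sin(p)^2 + 233*sin(p)/2 - 105*sin(3*p) + 25*sin(5*p)/2 + 40)/(5*sin(p)^2 + 4)^3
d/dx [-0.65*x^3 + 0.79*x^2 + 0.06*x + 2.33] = -1.95*x^2 + 1.58*x + 0.06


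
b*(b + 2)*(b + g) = b^3 + b^2*g + 2*b^2 + 2*b*g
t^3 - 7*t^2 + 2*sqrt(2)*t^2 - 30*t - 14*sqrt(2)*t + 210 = (t - 7)*(t - 3*sqrt(2))*(t + 5*sqrt(2))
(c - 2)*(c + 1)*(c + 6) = c^3 + 5*c^2 - 8*c - 12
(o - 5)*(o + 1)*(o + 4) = o^3 - 21*o - 20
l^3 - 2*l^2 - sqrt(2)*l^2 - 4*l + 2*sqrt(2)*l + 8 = (l - 2)*(l - 2*sqrt(2))*(l + sqrt(2))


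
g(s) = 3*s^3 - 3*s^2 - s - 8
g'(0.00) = -1.00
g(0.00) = -8.00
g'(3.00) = 62.00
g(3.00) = 43.00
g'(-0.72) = 7.99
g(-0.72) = -9.95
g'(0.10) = -1.51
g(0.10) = -8.13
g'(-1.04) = 14.97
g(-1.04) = -13.58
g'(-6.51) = 419.48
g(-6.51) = -956.31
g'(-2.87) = 90.35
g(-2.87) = -100.76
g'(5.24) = 214.68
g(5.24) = 336.02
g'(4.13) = 127.73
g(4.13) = 148.03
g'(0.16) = -1.73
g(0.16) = -8.22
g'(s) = 9*s^2 - 6*s - 1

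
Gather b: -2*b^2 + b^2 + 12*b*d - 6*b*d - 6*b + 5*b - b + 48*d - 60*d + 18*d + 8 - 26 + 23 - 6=-b^2 + b*(6*d - 2) + 6*d - 1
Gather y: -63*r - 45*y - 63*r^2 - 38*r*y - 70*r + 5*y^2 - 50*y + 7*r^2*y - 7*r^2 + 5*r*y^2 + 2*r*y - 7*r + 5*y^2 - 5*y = -70*r^2 - 140*r + y^2*(5*r + 10) + y*(7*r^2 - 36*r - 100)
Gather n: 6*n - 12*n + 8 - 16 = -6*n - 8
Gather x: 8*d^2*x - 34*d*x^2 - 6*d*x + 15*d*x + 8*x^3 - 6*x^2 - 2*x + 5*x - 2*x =8*x^3 + x^2*(-34*d - 6) + x*(8*d^2 + 9*d + 1)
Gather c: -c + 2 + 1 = 3 - c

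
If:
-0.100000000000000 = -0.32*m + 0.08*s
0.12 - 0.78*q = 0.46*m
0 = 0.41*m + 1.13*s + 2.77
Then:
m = -0.28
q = 0.32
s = -2.35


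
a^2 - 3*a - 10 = (a - 5)*(a + 2)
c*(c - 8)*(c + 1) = c^3 - 7*c^2 - 8*c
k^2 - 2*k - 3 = (k - 3)*(k + 1)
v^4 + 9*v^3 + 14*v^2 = v^2*(v + 2)*(v + 7)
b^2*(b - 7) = b^3 - 7*b^2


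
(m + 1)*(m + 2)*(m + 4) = m^3 + 7*m^2 + 14*m + 8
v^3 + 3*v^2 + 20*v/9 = v*(v + 4/3)*(v + 5/3)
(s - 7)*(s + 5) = s^2 - 2*s - 35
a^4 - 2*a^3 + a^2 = a^2*(a - 1)^2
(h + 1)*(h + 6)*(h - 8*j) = h^3 - 8*h^2*j + 7*h^2 - 56*h*j + 6*h - 48*j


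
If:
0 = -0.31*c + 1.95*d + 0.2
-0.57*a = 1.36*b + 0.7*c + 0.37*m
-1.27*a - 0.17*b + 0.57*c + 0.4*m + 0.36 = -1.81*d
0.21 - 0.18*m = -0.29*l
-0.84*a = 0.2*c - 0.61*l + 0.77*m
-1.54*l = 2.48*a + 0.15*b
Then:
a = -2.02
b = 2.09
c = -5.63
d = -1.00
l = 3.06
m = 6.09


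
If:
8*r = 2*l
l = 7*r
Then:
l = 0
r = 0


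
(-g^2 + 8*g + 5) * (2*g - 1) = -2*g^3 + 17*g^2 + 2*g - 5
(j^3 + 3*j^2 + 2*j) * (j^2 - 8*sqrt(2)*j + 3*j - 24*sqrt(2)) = j^5 - 8*sqrt(2)*j^4 + 6*j^4 - 48*sqrt(2)*j^3 + 11*j^3 - 88*sqrt(2)*j^2 + 6*j^2 - 48*sqrt(2)*j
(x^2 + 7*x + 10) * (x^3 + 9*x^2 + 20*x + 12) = x^5 + 16*x^4 + 93*x^3 + 242*x^2 + 284*x + 120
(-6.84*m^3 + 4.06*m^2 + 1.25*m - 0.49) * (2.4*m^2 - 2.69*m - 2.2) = -16.416*m^5 + 28.1436*m^4 + 7.1266*m^3 - 13.4705*m^2 - 1.4319*m + 1.078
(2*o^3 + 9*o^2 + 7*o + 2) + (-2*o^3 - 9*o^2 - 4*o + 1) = 3*o + 3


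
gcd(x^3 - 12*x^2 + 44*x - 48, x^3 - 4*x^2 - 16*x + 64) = x - 4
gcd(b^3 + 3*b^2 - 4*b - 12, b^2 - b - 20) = 1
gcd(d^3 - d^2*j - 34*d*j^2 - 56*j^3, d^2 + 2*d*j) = d + 2*j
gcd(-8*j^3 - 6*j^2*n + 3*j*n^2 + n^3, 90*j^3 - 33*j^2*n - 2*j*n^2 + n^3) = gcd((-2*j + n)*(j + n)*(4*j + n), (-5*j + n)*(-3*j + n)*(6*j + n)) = 1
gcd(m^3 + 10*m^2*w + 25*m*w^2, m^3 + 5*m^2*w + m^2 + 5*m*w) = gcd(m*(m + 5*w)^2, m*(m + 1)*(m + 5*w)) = m^2 + 5*m*w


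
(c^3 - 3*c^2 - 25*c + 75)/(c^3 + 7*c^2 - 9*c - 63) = (c^2 - 25)/(c^2 + 10*c + 21)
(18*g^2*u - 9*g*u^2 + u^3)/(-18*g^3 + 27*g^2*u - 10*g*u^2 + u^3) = u/(-g + u)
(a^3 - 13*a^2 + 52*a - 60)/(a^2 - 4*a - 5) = (a^2 - 8*a + 12)/(a + 1)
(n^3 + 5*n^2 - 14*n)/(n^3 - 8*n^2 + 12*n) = (n + 7)/(n - 6)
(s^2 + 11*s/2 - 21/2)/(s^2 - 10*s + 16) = (2*s^2 + 11*s - 21)/(2*(s^2 - 10*s + 16))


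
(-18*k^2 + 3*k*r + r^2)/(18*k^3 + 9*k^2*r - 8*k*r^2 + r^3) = (6*k + r)/(-6*k^2 - 5*k*r + r^2)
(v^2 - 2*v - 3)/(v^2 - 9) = (v + 1)/(v + 3)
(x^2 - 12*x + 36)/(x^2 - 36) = (x - 6)/(x + 6)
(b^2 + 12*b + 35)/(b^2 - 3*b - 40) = (b + 7)/(b - 8)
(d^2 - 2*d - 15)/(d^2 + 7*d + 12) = (d - 5)/(d + 4)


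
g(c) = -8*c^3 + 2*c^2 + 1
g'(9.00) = -1908.00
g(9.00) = -5669.00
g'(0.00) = 0.00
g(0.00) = 1.00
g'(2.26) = -113.54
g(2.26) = -81.13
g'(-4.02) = -403.93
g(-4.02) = 553.04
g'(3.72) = -317.24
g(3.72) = -383.15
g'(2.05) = -92.66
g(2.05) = -59.52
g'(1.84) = -73.89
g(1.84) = -42.06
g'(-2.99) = -226.52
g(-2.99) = 232.73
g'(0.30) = -0.96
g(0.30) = 0.96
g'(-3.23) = -263.31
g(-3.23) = 291.45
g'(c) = -24*c^2 + 4*c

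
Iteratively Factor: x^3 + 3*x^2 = (x + 3)*(x^2) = x*(x + 3)*(x)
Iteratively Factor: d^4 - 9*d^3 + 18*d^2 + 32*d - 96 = (d - 4)*(d^3 - 5*d^2 - 2*d + 24) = (d - 4)*(d - 3)*(d^2 - 2*d - 8) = (d - 4)*(d - 3)*(d + 2)*(d - 4)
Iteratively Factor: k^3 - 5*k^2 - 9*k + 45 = (k + 3)*(k^2 - 8*k + 15) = (k - 3)*(k + 3)*(k - 5)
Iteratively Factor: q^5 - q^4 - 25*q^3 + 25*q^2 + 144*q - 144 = (q + 3)*(q^4 - 4*q^3 - 13*q^2 + 64*q - 48) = (q - 3)*(q + 3)*(q^3 - q^2 - 16*q + 16) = (q - 4)*(q - 3)*(q + 3)*(q^2 + 3*q - 4) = (q - 4)*(q - 3)*(q + 3)*(q + 4)*(q - 1)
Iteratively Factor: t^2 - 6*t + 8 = (t - 2)*(t - 4)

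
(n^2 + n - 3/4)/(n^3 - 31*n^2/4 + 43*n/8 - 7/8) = 2*(2*n + 3)/(4*n^2 - 29*n + 7)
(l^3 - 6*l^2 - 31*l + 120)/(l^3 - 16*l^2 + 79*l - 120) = (l + 5)/(l - 5)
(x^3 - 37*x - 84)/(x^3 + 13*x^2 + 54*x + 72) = (x - 7)/(x + 6)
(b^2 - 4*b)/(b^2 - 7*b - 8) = b*(4 - b)/(-b^2 + 7*b + 8)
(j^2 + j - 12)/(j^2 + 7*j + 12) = (j - 3)/(j + 3)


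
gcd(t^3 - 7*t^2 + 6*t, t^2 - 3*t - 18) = t - 6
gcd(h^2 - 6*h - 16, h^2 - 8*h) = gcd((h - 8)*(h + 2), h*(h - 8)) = h - 8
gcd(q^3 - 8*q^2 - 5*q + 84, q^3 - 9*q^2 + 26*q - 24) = q - 4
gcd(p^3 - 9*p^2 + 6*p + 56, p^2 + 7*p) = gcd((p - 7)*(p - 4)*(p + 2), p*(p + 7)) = 1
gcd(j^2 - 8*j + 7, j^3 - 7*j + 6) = j - 1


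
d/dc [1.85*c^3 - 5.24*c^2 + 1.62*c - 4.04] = 5.55*c^2 - 10.48*c + 1.62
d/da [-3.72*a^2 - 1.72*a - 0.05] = -7.44*a - 1.72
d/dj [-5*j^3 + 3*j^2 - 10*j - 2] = -15*j^2 + 6*j - 10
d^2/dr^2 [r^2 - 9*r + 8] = 2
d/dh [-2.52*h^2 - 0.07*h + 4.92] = -5.04*h - 0.07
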